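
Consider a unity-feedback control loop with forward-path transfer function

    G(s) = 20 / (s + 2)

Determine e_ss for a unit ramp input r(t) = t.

G(s) has no poles at the origin.
This is a Type 0 system; Kv = lim_{s→0} s·G(s) = 0, so the steady-state error for a ramp input is infinite.

e_ss = ∞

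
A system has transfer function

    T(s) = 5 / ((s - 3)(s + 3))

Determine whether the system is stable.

unstable

The poles can be read from the denominator factors: s = 3, -3.
Since the pole(s) at s = 3 lie in the right half-plane, the system is unstable.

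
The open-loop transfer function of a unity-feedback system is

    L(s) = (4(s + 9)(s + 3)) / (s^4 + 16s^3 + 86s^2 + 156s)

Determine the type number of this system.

The denominator has 1 factor of s at the origin (free integrator), so this is a Type 1 system.

Type 1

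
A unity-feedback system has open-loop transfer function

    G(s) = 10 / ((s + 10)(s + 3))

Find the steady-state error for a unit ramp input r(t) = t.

e_ss = ∞

G(s) has no poles at the origin.
This is a Type 0 system; Kv = lim_{s→0} s·G(s) = 0, so the steady-state error for a ramp input is infinite.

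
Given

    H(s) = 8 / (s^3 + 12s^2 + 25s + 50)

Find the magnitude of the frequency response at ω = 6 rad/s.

Substitute s = j6: numerator = 8, denominator = -382 - j66.
|H(j6)| = |8| / |-382 - j66| = 8 / 387.66 ≈ 0.02064.

|H(j6)| ≈ 0.02064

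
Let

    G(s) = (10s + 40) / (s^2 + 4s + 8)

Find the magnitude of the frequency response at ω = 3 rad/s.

Substitute s = j3: numerator = 40 + j30, denominator = -1 + j12.
|G(j3)| = |40 + j30| / |-1 + j12| = 50 / 12.042 ≈ 4.152.

|G(j3)| ≈ 4.152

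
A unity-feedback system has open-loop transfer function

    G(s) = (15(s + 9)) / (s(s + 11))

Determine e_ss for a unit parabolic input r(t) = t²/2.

G(s) has one pole at the origin.
This is a Type 1 system; Ka = lim_{s→0} s^2·G(s) = 0, so the steady-state error for a parabola input is infinite.

e_ss = ∞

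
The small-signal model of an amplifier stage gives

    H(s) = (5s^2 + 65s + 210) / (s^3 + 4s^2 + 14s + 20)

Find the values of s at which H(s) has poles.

The poles are the roots of the denominator s^3 + 4s^2 + 14s + 20 = 0.
Trying s = -2: the polynomial evaluates to 0, so (s + 2) is a factor.
Dividing out leaves s^2 + 2s + 10 = 0.
The quadratic formula then gives s = -1 ± 3j.

s = -1 ± 3j, -2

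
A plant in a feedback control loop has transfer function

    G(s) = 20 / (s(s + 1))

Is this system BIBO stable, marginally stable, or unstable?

marginally stable

The poles can be read from the denominator factors: s = 0, -1.
Since the simple pole(s) at s = 0 lie on the jω-axis with none in the right half-plane, the system is marginally stable.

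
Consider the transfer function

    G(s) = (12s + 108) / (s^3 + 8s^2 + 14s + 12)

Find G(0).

G(0) = 9

Set s = 0: G(0) = (108) / (12) = 9.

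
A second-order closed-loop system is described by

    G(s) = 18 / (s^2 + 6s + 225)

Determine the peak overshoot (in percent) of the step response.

%OS ≈ 52.7%

Comparing s^2 + 6s + 225 to s^2 + 2ζωₙs + ωₙ²: ωₙ = 15 rad/s and ζ = 6/(2·15) = 0.2.
%OS = 100·exp(−πζ/√(1−ζ²)) = 100·exp(−π·0.2/√(1−0.2²)) ≈ 52.7%.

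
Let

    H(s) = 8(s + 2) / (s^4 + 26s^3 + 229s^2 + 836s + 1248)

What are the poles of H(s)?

The poles are the roots of the denominator s^4 + 26s^3 + 229s^2 + 836s + 1248 = 0.
Trying s = -8: the polynomial evaluates to 0, so (s + 8) is a factor.
Dividing out leaves s^3 + 18s^2 + 85s + 156 = 0.
This factors further as (s^2 + 6s + 13)(s + 12) = 0.

s = -3 ± 2j, -8, -12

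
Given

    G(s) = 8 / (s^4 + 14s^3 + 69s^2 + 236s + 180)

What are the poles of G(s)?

The poles are the roots of the denominator s^4 + 14s^3 + 69s^2 + 236s + 180 = 0.
Trying s = -1: the polynomial evaluates to 0, so (s + 1) is a factor.
Dividing out leaves s^3 + 13s^2 + 56s + 180 = 0.
This factors further as (s + 9)(s^2 + 4s + 20) = 0.

s = -1, -9, -2 ± 4j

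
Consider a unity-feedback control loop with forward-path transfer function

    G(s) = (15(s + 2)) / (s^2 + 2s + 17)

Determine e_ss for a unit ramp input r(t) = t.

G(s) has no poles at the origin.
This is a Type 0 system; Kv = lim_{s→0} s·G(s) = 0, so the steady-state error for a ramp input is infinite.

e_ss = ∞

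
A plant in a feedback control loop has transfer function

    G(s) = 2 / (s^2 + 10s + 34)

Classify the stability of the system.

stable

The denominator s^2 + 10s + 34 factors as (s^2 + 10s + 34), giving poles at s = -5 ± 3j.
Since all poles lie strictly in the left half-plane, the system is stable.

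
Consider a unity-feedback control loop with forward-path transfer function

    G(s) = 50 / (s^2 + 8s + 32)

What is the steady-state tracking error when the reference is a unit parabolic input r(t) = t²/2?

e_ss = ∞

G(s) has no poles at the origin.
This is a Type 0 system; Ka = lim_{s→0} s^2·G(s) = 0, so the steady-state error for a parabola input is infinite.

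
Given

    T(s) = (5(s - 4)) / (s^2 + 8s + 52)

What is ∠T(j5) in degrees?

At s = j5: numerator = -20 + j25, denominator = 27 + j40.
∠T = ∠num − ∠den = 128.66° − (55.981°) = 72.68°.

∠T(j5) ≈ 72.68°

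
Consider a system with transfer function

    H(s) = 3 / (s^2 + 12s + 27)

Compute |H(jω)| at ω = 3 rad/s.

Substitute s = j3: numerator = 3, denominator = 18 + j36.
|H(j3)| = |3| / |18 + j36| = 3 / 40.249 ≈ 0.07454.

|H(j3)| ≈ 0.07454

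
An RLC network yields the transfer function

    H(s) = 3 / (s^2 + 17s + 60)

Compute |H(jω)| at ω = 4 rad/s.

|H(j4)| ≈ 0.03704

Substitute s = j4: numerator = 3, denominator = 44 + j68.
|H(j4)| = |3| / |44 + j68| = 3 / 80.994 ≈ 0.03704.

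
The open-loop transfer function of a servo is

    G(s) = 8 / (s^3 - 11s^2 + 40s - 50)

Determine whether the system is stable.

unstable

The denominator s^3 - 11s^2 + 40s - 50 factors as (s^2 - 6s + 10)(s - 5), giving poles at s = 3 + j, 3 - j, 5.
Since the pole(s) at s = 3 ± j, 5 lie in the right half-plane, the system is unstable.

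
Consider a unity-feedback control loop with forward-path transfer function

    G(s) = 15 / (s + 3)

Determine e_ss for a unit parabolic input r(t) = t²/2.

G(s) has no poles at the origin.
This is a Type 0 system; Ka = lim_{s→0} s^2·G(s) = 0, so the steady-state error for a parabola input is infinite.

e_ss = ∞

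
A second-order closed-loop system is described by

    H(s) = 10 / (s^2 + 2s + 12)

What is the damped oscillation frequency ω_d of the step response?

Comparing s^2 + 2s + 12 to s^2 + 2ζωₙs + ωₙ²: ωₙ = √12 ≈ 3.464 rad/s and ζ = 2/(2·√12) ≈ 0.2887.
ζωₙ = 2/2 = 1, so ω_d = ωₙ√(1−ζ²) = √(ωₙ² − (ζωₙ)²) = √(12 − 1²) = √11 ≈ 3.317 rad/s.

ω_d ≈ 3.317 rad/s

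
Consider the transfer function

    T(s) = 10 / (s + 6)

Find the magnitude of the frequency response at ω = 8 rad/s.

|T(j8)| = 1

Substitute s = j8: numerator = 10, denominator = 6 + j8.
|T(j8)| = |10| / |6 + j8| = 10 / 10 = 1.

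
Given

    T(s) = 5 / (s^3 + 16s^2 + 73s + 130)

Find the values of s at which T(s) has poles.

The poles are the roots of the denominator s^3 + 16s^2 + 73s + 130 = 0.
Trying s = -10: the polynomial evaluates to 0, so (s + 10) is a factor.
Dividing out leaves s^2 + 6s + 13 = 0.
The quadratic formula then gives s = -3 ± 2j.

s = -3 + 2j, -3 - 2j, -10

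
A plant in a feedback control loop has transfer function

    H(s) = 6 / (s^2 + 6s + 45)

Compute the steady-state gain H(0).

At s = 0 each factor (s + a) contributes a and each (s^2 + bs + c) contributes c.
H(0) = 6·1 / ((45)) = 6/45 = 2/15.

H(0) = 2/15 ≈ 0.1333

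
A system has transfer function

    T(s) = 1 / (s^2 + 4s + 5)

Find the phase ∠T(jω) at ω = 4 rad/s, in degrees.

At s = j4: numerator = 1, denominator = -11 + j16.
∠T = ∠num − ∠den = 0° − (124.51°) = -124.5°.

∠T(j4) ≈ -124.5°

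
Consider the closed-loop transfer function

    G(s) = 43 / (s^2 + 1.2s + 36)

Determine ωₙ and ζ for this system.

Compare the denominator to the standard form s^2 + 2ζωₙs + ωₙ².
ωₙ² = 36, so ωₙ = 6 rad/s.
2ζωₙ = 1.2, so ζ = 1.2/(2·6) = 0.1.

ωₙ = 6 rad/s, ζ = 0.1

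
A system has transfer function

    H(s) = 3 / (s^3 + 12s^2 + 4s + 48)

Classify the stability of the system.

marginally stable

The denominator s^3 + 12s^2 + 4s + 48 factors as (s^2 + 4)(s + 12), giving poles at s = 2j, -2j, -12.
Since the simple pole(s) at s = ±2j lie on the jω-axis with none in the right half-plane, the system is marginally stable.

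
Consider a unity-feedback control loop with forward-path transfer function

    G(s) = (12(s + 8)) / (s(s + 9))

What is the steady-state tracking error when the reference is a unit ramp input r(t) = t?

G(s) has one pole at the origin.
This is a Type 1 system. Kv = lim_{s→0} s·G(s) = 96/9 = 32/3.
e_ss = 1/Kv = 1/(32/3) = 3/32 ≈ 0.09375.

e_ss = 0.09375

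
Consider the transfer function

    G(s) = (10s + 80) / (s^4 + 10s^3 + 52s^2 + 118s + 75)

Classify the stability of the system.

The denominator s^4 + 10s^3 + 52s^2 + 118s + 75 factors as (s^2 + 6s + 25)(s + 3)(s + 1), giving poles at s = -3 + 4j, -3 - 4j, -3, -1.
Since all poles lie strictly in the left half-plane, the system is stable.

stable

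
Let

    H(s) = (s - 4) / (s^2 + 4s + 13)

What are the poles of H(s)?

s = -2 ± 3j

The poles are the roots of the denominator s^2 + 4s + 13 = 0.
Using the quadratic formula: s = (-4 ± √(-36))/2 = -2 ± 3j.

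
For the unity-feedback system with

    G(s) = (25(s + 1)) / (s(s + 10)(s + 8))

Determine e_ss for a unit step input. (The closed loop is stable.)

e_ss = 0

G(s) has one pole at the origin.
This is a Type 1 system; for a step input the steady-state error is zero.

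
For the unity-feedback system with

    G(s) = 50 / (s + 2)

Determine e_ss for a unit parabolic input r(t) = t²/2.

e_ss = ∞

G(s) has no poles at the origin.
This is a Type 0 system; Ka = lim_{s→0} s^2·G(s) = 0, so the steady-state error for a parabola input is infinite.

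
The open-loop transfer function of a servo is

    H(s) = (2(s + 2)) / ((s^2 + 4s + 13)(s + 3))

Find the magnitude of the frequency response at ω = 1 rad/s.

Substitute s = j1: numerator = 4 + j2, denominator = 32 + j24.
|H(j1)| = |4 + j2| / |32 + j24| = 4.4721 / 40 ≈ 0.1118.

|H(j1)| ≈ 0.1118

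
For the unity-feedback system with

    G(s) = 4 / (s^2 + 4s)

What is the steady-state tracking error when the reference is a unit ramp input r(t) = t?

e_ss = 1

G(s) has one pole at the origin.
This is a Type 1 system. Kv = lim_{s→0} s·G(s) = 4/4 = 1.
e_ss = 1/Kv = 1/(1) = 1.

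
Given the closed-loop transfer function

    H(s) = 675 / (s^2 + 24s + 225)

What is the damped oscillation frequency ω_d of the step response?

ω_d = 9 rad/s

Comparing s^2 + 24s + 225 to s^2 + 2ζωₙs + ωₙ²: ωₙ = 15 rad/s and ζ = 24/(2·15) = 0.8.
ζωₙ = 24/2 = 12, so ω_d = ωₙ√(1−ζ²) = √(ωₙ² − (ζωₙ)²) = √(225 − 12²) = √81 = 9 rad/s.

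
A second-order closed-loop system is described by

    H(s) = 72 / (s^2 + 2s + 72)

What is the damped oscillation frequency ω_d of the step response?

ω_d ≈ 8.426 rad/s

Comparing s^2 + 2s + 72 to s^2 + 2ζωₙs + ωₙ²: ωₙ = √72 ≈ 8.485 rad/s and ζ = 2/(2·√72) ≈ 0.1179.
ζωₙ = 2/2 = 1, so ω_d = ωₙ√(1−ζ²) = √(ωₙ² − (ζωₙ)²) = √(72 − 1²) = √71 ≈ 8.426 rad/s.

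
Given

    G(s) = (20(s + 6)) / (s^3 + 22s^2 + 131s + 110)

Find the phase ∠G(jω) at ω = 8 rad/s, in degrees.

∠G(j8) ≈ -104.4°

At s = j8: numerator = 120 + j160, denominator = -1298 + j536.
∠G = ∠num − ∠den = 53.130° − (157.56°) = -104.4°.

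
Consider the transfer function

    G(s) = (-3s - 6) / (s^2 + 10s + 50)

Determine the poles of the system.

The poles are the roots of the denominator s^2 + 10s + 50 = 0.
Using the quadratic formula: s = (-10 ± √(-100))/2 = -5 ± 5j.

s = -5 ± 5j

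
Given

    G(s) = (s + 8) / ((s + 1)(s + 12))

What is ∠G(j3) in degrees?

∠G(j3) ≈ -65.05°

At s = j3: numerator = 8 + j3, denominator = 3 + j39.
∠G = ∠num − ∠den = 20.556° − (85.601°) = -65.05°.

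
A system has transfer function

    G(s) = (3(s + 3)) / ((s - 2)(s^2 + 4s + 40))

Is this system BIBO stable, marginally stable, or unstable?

The poles can be read from the denominator factors: s = 2, -2 + 6j, -2 - 6j.
Since the pole(s) at s = 2 lie in the right half-plane, the system is unstable.

unstable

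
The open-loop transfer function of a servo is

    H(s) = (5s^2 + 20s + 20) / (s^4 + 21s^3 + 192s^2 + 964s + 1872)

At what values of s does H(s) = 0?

s = -2, -2

Set the numerator to zero: 5s^2 + 20s + 20 = 0, i.e. 5·(s^2 + 4s + 4) = 0.
Factoring: (s + 2)^2 = 0.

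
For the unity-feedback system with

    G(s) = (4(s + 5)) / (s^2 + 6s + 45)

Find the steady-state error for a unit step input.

G(s) has no poles at the origin.
This is a Type 0 system. Kp = lim_{s→0} G(s) = 20/45 = 4/9.
e_ss = 1/(1 + Kp) = 1/(1 + 4/9) = 9/13 ≈ 0.6923.

e_ss = 0.6923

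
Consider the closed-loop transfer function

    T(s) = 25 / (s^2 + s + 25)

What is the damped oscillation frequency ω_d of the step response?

ω_d ≈ 4.975 rad/s

Comparing s^2 + s + 25 to s^2 + 2ζωₙs + ωₙ²: ωₙ = 5 rad/s and ζ = 1/(2·5) = 0.1.
ζωₙ = 1/2 = 0.5, so ω_d = ωₙ√(1−ζ²) = √(ωₙ² − (ζωₙ)²) = √(25 − 0.5²) = √24.75 ≈ 4.975 rad/s.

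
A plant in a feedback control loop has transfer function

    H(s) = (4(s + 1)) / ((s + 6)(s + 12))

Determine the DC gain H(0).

At s = 0 each factor (s + a) contributes a and each (s^2 + bs + c) contributes c.
H(0) = 4·(1) / ((6) · (12)) = 4/72 = 1/18.

H(0) = 1/18 ≈ 0.05556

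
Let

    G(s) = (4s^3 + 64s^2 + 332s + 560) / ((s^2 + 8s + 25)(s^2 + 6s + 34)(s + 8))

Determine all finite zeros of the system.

s = -5, -7, -4

Set the numerator to zero: 4s^3 + 64s^2 + 332s + 560 = 0, i.e. 4·(s^3 + 16s^2 + 83s + 140) = 0.
Factoring: (s + 5)(s + 7)(s + 4) = 0.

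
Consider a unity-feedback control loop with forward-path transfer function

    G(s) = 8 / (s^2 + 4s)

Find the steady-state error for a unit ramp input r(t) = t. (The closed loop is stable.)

G(s) has one pole at the origin.
This is a Type 1 system. Kv = lim_{s→0} s·G(s) = 8/4 = 2.
e_ss = 1/Kv = 1/(2) = 1/2 ≈ 0.5000.

e_ss = 0.5000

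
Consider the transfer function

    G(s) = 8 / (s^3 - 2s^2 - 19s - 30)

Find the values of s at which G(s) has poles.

The poles are the roots of the denominator s^3 - 2s^2 - 19s - 30 = 0.
Trying s = 6: the polynomial evaluates to 0, so (s - 6) is a factor.
Dividing out leaves s^2 + 4s + 5 = 0.
The quadratic formula then gives s = -2 ± 1j.

s = -2 + j, -2 - j, 6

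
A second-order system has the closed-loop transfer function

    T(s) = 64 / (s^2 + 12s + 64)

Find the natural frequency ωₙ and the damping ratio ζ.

ωₙ = 8 rad/s, ζ = 0.75

Compare the denominator to the standard form s^2 + 2ζωₙs + ωₙ².
ωₙ² = 64, so ωₙ = 8 rad/s.
2ζωₙ = 12, so ζ = 12/(2·8) = 0.75.
With ζ = 0.75 the response is underdamped.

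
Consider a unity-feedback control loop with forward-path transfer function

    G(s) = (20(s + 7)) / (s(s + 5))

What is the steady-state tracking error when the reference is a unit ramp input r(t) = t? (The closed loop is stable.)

e_ss = 0.03571

G(s) has one pole at the origin.
This is a Type 1 system. Kv = lim_{s→0} s·G(s) = 140/5 = 28.
e_ss = 1/Kv = 1/(28) = 1/28 ≈ 0.03571.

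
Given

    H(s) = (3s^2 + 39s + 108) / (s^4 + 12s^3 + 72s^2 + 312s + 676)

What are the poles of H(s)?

The poles are the roots of the denominator s^4 + 12s^3 + 72s^2 + 312s + 676 = 0.
No real roots exist; factor into two real quadratics: (s^2 + 2s + 26)(s^2 + 10s + 26) = 0.
Each quadratic gives a conjugate pair via the quadratic formula.

s = -1 + 5j, -1 - 5j, -5 + j, -5 - j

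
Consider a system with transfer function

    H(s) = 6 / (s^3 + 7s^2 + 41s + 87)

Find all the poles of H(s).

The poles are the roots of the denominator s^3 + 7s^2 + 41s + 87 = 0.
Trying s = -3: the polynomial evaluates to 0, so (s + 3) is a factor.
Dividing out leaves s^2 + 4s + 29 = 0.
The quadratic formula then gives s = -2 ± 5j.

s = -2 ± 5j, -3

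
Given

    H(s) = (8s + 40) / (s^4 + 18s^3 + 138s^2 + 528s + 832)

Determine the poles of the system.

s = -4 ± 4j, -5 ± j

The poles are the roots of the denominator s^4 + 18s^3 + 138s^2 + 528s + 832 = 0.
No real roots exist; factor into two real quadratics: (s^2 + 8s + 32)(s^2 + 10s + 26) = 0.
Each quadratic gives a conjugate pair via the quadratic formula.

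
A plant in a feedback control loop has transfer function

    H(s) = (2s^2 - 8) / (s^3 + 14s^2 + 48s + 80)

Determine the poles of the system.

The poles are the roots of the denominator s^3 + 14s^2 + 48s + 80 = 0.
Trying s = -10: the polynomial evaluates to 0, so (s + 10) is a factor.
Dividing out leaves s^2 + 4s + 8 = 0.
The quadratic formula then gives s = -2 ± 2j.

s = -2 + 2j, -2 - 2j, -10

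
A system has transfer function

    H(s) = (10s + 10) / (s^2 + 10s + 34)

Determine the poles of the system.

s = -5 ± 3j

The poles are the roots of the denominator s^2 + 10s + 34 = 0.
Using the quadratic formula: s = (-10 ± √(-36))/2 = -5 ± 3j.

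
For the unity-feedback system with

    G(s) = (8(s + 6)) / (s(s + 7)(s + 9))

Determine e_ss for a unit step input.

e_ss = 0

G(s) has one pole at the origin.
This is a Type 1 system; for a step input the steady-state error is zero.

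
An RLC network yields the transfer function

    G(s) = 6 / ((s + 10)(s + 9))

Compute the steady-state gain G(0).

At s = 0 each factor (s + a) contributes a and each (s^2 + bs + c) contributes c.
G(0) = 6·1 / ((10) · (9)) = 6/90 = 1/15.

G(0) = 1/15 ≈ 0.06667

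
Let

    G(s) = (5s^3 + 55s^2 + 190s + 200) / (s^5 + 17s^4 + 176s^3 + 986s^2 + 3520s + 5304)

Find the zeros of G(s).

s = -4, -5, -2

Set the numerator to zero: 5s^3 + 55s^2 + 190s + 200 = 0, i.e. 5·(s^3 + 11s^2 + 38s + 40) = 0.
Factoring: (s + 4)(s + 5)(s + 2) = 0.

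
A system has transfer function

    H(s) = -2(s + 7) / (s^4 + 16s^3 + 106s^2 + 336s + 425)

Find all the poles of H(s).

The poles are the roots of the denominator s^4 + 16s^3 + 106s^2 + 336s + 425 = 0.
No real roots exist; factor into two real quadratics: (s^2 + 8s + 25)(s^2 + 8s + 17) = 0.
Each quadratic gives a conjugate pair via the quadratic formula.

s = -4 ± 3j, -4 ± j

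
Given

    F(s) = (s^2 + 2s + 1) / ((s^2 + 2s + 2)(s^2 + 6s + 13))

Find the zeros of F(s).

Set the numerator to zero: s^2 + 2s + 1 = 0.
Factoring: (s + 1)^2 = 0.

s = -1, -1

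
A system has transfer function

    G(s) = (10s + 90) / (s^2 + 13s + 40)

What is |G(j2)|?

Substitute s = j2: numerator = 90 + j20, denominator = 36 + j26.
|G(j2)| = |90 + j20| / |36 + j26| = 92.195 / 44.407 ≈ 2.076.

|G(j2)| ≈ 2.076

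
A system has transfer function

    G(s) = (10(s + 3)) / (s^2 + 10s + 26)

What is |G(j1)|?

|G(j1)| ≈ 1.174

Substitute s = j1: numerator = 30 + j10, denominator = 25 + j10.
|G(j1)| = |30 + j10| / |25 + j10| = 31.623 / 26.926 ≈ 1.174.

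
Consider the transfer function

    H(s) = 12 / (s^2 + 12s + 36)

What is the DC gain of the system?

H(0) = 1/3 ≈ 0.3333

Set s = 0: H(0) = (12) / (36) = 1/3.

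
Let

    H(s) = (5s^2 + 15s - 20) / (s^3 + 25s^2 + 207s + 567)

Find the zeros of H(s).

Set the numerator to zero: 5s^2 + 15s - 20 = 0, i.e. 5·(s^2 + 3s - 4) = 0.
Factoring: (s - 1)(s + 4) = 0.

s = 1, -4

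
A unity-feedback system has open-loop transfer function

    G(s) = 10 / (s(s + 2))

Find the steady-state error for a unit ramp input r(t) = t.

G(s) has one pole at the origin.
This is a Type 1 system. Kv = lim_{s→0} s·G(s) = 10/2 = 5.
e_ss = 1/Kv = 1/(5) = 1/5 ≈ 0.2000.

e_ss = 0.2000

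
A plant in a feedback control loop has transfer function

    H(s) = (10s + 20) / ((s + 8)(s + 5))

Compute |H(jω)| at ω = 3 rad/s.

Substitute s = j3: numerator = 20 + j30, denominator = 31 + j39.
|H(j3)| = |20 + j30| / |31 + j39| = 36.056 / 49.820 ≈ 0.7237.

|H(j3)| ≈ 0.7237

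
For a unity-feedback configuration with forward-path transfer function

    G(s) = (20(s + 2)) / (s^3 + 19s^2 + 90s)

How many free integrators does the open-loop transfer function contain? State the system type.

Type 1

The denominator has 1 factor of s at the origin (free integrator), so this is a Type 1 system.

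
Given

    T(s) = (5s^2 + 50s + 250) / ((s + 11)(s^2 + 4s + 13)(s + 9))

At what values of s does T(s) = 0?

s = -5 + 5j, -5 - 5j

Set the numerator to zero: 5s^2 + 50s + 250 = 0, i.e. 5·(s^2 + 10s + 50) = 0.
Factoring: (s^2 + 10s + 50) = 0.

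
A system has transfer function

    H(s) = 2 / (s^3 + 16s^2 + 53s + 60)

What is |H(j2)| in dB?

|H(j2)|_dB ≈ -33.8 dB

Substitute s = j2: numerator = 2, denominator = -4 + j98.
|H(j2)| = |2| / |-4 + j98| = 2 / 98.082 ≈ 0.02039.
In decibels: 20·log₁₀(0.02039) ≈ -33.8 dB.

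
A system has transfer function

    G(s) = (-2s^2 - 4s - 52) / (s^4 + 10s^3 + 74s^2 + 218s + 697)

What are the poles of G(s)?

s = -4 ± 5j, -1 ± 4j

The poles are the roots of the denominator s^4 + 10s^3 + 74s^2 + 218s + 697 = 0.
No real roots exist; factor into two real quadratics: (s^2 + 8s + 41)(s^2 + 2s + 17) = 0.
Each quadratic gives a conjugate pair via the quadratic formula.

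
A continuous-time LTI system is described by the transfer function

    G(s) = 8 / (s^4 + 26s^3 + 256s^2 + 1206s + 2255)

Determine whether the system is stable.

stable

The denominator s^4 + 26s^3 + 256s^2 + 1206s + 2255 factors as (s + 11)(s^2 + 10s + 41)(s + 5), giving poles at s = -11, -5 + 4j, -5 - 4j, -5.
Since all poles lie strictly in the left half-plane, the system is stable.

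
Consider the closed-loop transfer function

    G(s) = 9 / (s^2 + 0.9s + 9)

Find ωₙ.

ωₙ = 3 rad/s

Compare the denominator to the standard form s^2 + 2ζωₙs + ωₙ².
ωₙ² = 9, so ωₙ = 3 rad/s.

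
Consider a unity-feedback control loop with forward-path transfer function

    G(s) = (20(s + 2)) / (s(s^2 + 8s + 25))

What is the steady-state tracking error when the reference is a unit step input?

e_ss = 0

G(s) has one pole at the origin.
This is a Type 1 system; for a step input the steady-state error is zero.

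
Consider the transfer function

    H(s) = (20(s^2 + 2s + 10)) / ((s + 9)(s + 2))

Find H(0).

H(0) = 100/9 ≈ 11.11

At s = 0 each factor (s + a) contributes a and each (s^2 + bs + c) contributes c.
H(0) = 20·(10) / ((9) · (2)) = 200/18 = 100/9.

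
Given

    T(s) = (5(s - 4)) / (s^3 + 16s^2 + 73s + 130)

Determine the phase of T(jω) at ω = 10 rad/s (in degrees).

∠T(j10) ≈ -78.61°

At s = j10: numerator = -20 + j50, denominator = -1470 - j270.
∠T = ∠num − ∠den = 111.80° − (-169.59°) = 281.4°, which wraps to -78.61°.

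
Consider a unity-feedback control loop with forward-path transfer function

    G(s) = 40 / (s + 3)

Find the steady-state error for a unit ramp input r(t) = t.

G(s) has no poles at the origin.
This is a Type 0 system; Kv = lim_{s→0} s·G(s) = 0, so the steady-state error for a ramp input is infinite.

e_ss = ∞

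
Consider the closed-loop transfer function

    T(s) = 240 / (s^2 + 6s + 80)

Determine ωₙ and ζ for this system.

Compare the denominator to the standard form s^2 + 2ζωₙs + ωₙ².
ωₙ² = 80, so ωₙ = √80 ≈ 8.944 rad/s.
2ζωₙ = 6, so ζ = 6/(2·√80) ≈ 0.3354.

ωₙ ≈ 8.944 rad/s, ζ ≈ 0.3354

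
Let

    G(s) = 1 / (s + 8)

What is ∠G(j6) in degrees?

∠G(j6) ≈ -36.87°

At s = j6: numerator = 1, denominator = 8 + j6.
∠G = ∠num − ∠den = 0° − (36.870°) = -36.87°.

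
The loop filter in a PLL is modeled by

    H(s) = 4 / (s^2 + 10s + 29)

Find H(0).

Set s = 0: H(0) = (4) / (29) = 4/29.

H(0) = 4/29 ≈ 0.1379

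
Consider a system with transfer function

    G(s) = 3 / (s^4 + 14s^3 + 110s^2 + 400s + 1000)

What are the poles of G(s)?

s = -2 ± 4j, -5 ± 5j

The poles are the roots of the denominator s^4 + 14s^3 + 110s^2 + 400s + 1000 = 0.
No real roots exist; factor into two real quadratics: (s^2 + 4s + 20)(s^2 + 10s + 50) = 0.
Each quadratic gives a conjugate pair via the quadratic formula.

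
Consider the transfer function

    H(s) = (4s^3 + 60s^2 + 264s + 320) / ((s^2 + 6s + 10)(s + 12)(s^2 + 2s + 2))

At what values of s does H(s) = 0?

s = -2, -5, -8

Set the numerator to zero: 4s^3 + 60s^2 + 264s + 320 = 0, i.e. 4·(s^3 + 15s^2 + 66s + 80) = 0.
Factoring: (s + 2)(s + 5)(s + 8) = 0.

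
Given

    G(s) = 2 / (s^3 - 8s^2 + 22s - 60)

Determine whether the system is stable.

unstable

The denominator s^3 - 8s^2 + 22s - 60 factors as (s^2 - 2s + 10)(s - 6), giving poles at s = 1 ± 3j, 6.
Since the pole(s) at s = 1 ± 3j, 6 lie in the right half-plane, the system is unstable.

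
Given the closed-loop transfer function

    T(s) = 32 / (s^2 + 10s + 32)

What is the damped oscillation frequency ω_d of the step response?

ω_d ≈ 2.646 rad/s

Comparing s^2 + 10s + 32 to s^2 + 2ζωₙs + ωₙ²: ωₙ = √32 ≈ 5.657 rad/s and ζ = 10/(2·√32) ≈ 0.8839.
ζωₙ = 10/2 = 5, so ω_d = ωₙ√(1−ζ²) = √(ωₙ² − (ζωₙ)²) = √(32 − 5²) = √7 ≈ 2.646 rad/s.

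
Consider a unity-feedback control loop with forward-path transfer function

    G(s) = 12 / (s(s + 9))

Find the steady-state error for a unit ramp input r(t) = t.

e_ss = 0.7500

G(s) has one pole at the origin.
This is a Type 1 system. Kv = lim_{s→0} s·G(s) = 12/9 = 4/3.
e_ss = 1/Kv = 1/(4/3) = 3/4 ≈ 0.7500.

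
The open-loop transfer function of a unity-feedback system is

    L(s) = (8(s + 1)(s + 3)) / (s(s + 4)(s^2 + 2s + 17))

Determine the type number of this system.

The denominator has 1 factor of s at the origin (free integrator), so this is a Type 1 system.

Type 1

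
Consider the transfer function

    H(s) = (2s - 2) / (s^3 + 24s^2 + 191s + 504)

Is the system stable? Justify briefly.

The denominator s^3 + 24s^2 + 191s + 504 factors as (s + 9)(s + 7)(s + 8), giving poles at s = -9, -7, -8.
Since all poles lie strictly in the left half-plane, the system is stable.

stable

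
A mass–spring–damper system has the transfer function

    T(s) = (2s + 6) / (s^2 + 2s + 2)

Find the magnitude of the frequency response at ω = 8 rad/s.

Substitute s = j8: numerator = 6 + j16, denominator = -62 + j16.
|T(j8)| = |6 + j16| / |-62 + j16| = 17.088 / 64.031 ≈ 0.2669.

|T(j8)| ≈ 0.2669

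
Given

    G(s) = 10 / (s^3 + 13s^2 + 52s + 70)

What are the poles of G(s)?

s = -3 ± j, -7

The poles are the roots of the denominator s^3 + 13s^2 + 52s + 70 = 0.
Trying s = -7: the polynomial evaluates to 0, so (s + 7) is a factor.
Dividing out leaves s^2 + 6s + 10 = 0.
The quadratic formula then gives s = -3 ± 1j.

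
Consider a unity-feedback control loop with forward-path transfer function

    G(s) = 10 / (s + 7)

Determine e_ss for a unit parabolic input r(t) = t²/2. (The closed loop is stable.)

e_ss = ∞

G(s) has no poles at the origin.
This is a Type 0 system; Ka = lim_{s→0} s^2·G(s) = 0, so the steady-state error for a parabola input is infinite.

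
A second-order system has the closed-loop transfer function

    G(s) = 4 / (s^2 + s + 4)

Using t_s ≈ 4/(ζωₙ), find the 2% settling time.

t_s ≈ 8 s

Comparing s^2 + s + 4 to s^2 + 2ζωₙs + ωₙ²: ωₙ = 2 rad/s and ζ = 1/(2·2) = 0.25.
ζωₙ = 1/2 = 0.5, so t_s ≈ 4/(ζωₙ) = 4/0.5 = 8 s.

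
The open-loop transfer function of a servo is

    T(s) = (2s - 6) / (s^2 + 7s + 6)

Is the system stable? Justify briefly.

stable

The denominator s^2 + 7s + 6 factors as (s + 6)(s + 1), giving poles at s = -6, -1.
Since all poles lie strictly in the left half-plane, the system is stable.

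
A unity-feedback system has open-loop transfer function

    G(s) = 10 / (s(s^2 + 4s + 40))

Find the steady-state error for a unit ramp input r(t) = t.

e_ss = 4

G(s) has one pole at the origin.
This is a Type 1 system. Kv = lim_{s→0} s·G(s) = 10/40 = 1/4.
e_ss = 1/Kv = 1/(1/4) = 4.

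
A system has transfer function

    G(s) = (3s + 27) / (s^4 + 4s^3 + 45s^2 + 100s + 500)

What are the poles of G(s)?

The poles are the roots of the denominator s^4 + 4s^3 + 45s^2 + 100s + 500 = 0.
No real roots exist; factor into two real quadratics: (s^2 + 25)(s^2 + 4s + 20) = 0.
Each quadratic gives a conjugate pair via the quadratic formula.

s = 5j, -5j, -2 + 4j, -2 - 4j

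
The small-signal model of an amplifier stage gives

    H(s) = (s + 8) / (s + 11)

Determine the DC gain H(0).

H(0) = 8/11 ≈ 0.7273

Set s = 0: H(0) = (8) / (11) = 8/11.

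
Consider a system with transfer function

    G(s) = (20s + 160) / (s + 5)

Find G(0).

Set s = 0: G(0) = (160) / (5) = 32.

G(0) = 32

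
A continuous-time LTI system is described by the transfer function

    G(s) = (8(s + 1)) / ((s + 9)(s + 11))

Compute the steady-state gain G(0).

At s = 0 each factor (s + a) contributes a and each (s^2 + bs + c) contributes c.
G(0) = 8·(1) / ((9) · (11)) = 8/99 = 8/99.

G(0) = 8/99 ≈ 0.08081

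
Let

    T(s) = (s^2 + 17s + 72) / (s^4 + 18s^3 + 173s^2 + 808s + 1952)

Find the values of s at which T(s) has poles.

The poles are the roots of the denominator s^4 + 18s^3 + 173s^2 + 808s + 1952 = 0.
No real roots exist; factor into two real quadratics: (s^2 + 10s + 61)(s^2 + 8s + 32) = 0.
Each quadratic gives a conjugate pair via the quadratic formula.

s = -5 + 6j, -5 - 6j, -4 + 4j, -4 - 4j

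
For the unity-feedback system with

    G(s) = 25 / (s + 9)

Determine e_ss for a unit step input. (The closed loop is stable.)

e_ss = 0.2647

G(s) has no poles at the origin.
This is a Type 0 system. Kp = lim_{s→0} G(s) = 25/9.
e_ss = 1/(1 + Kp) = 1/(1 + 25/9) = 9/34 ≈ 0.2647.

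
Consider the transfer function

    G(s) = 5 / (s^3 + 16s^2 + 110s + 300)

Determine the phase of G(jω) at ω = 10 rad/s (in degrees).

At s = j10: numerator = 5, denominator = -1300 + j100.
∠G = ∠num − ∠den = 0° − (175.60°) = -175.6°.

∠G(j10) ≈ -175.6°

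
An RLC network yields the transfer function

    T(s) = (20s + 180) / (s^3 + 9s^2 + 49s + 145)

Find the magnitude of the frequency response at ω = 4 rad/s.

Substitute s = j4: numerator = 180 + j80, denominator = 1 + j132.
|T(j4)| = |180 + j80| / |1 + j132| = 196.98 / 132.00 ≈ 1.492.

|T(j4)| ≈ 1.492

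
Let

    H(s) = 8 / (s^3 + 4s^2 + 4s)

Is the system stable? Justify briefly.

The denominator s^3 + 4s^2 + 4s factors as s(s + 2)^2, giving poles at s = 0, -2, -2.
Since the simple pole(s) at s = 0 lie on the jω-axis with none in the right half-plane, the system is marginally stable.

marginally stable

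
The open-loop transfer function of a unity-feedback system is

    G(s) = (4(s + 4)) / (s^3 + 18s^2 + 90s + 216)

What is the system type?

The denominator has no factor of s at the origin — no free integrator — so this is a Type 0 system.

Type 0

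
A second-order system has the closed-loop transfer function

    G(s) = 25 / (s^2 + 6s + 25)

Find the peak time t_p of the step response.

t_p ≈ 0.7854 s

Comparing s^2 + 6s + 25 to s^2 + 2ζωₙs + ωₙ²: ωₙ = 5 rad/s and ζ = 6/(2·5) = 0.6.
ζωₙ = 6/2 = 3, so ω_d = ωₙ√(1−ζ²) = √(ωₙ² − (ζωₙ)²) = √(25 − 3²) = √16 = 4 rad/s.
t_p = π/ω_d = π/4 ≈ 0.7854 s.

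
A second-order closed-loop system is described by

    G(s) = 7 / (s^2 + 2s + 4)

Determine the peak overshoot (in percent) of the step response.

Comparing s^2 + 2s + 4 to s^2 + 2ζωₙs + ωₙ²: ωₙ = 2 rad/s and ζ = 2/(2·2) = 0.5.
%OS = 100·exp(−πζ/√(1−ζ²)) = 100·exp(−π·0.5/√(1−0.5²)) ≈ 16.3%.

%OS ≈ 16.3%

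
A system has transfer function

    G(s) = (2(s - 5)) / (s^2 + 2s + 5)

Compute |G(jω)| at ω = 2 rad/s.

Substitute s = j2: numerator = -10 + j4, denominator = 1 + j4.
|G(j2)| = |-10 + j4| / |1 + j4| = 10.770 / 4.1231 ≈ 2.612.

|G(j2)| ≈ 2.612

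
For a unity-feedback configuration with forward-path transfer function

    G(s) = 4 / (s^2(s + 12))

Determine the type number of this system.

The denominator has 2 factors of s at the origin (free integrators), so this is a Type 2 system.

Type 2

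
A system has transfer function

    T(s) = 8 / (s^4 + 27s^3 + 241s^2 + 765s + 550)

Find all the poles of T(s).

The poles are the roots of the denominator s^4 + 27s^3 + 241s^2 + 765s + 550 = 0.
Trying s = -11: the polynomial evaluates to 0, so (s + 11) is a factor.
Dividing out leaves s^3 + 16s^2 + 65s + 50 = 0.
This factors further as (s + 1)(s + 5)(s + 10) = 0.

s = -11, -1, -5, -10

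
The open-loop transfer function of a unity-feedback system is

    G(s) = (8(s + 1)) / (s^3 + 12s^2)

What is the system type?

Type 2

The denominator has 2 factors of s at the origin (free integrators), so this is a Type 2 system.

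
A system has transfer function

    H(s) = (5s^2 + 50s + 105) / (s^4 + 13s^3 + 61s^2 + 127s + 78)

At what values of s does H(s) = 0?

Set the numerator to zero: 5s^2 + 50s + 105 = 0, i.e. 5·(s^2 + 10s + 21) = 0.
Factoring: (s + 3)(s + 7) = 0.

s = -3, -7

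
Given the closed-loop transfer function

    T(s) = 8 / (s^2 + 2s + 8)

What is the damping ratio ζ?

ζ ≈ 0.3536

Compare the denominator to the standard form s^2 + 2ζωₙs + ωₙ².
ωₙ² = 8, so ωₙ = √8 ≈ 2.828 rad/s.
2ζωₙ = 2, so ζ = 2/(2·√8) ≈ 0.3536.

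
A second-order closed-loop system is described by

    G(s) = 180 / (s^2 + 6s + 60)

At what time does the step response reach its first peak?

t_p ≈ 0.4399 s

Comparing s^2 + 6s + 60 to s^2 + 2ζωₙs + ωₙ²: ωₙ = √60 ≈ 7.746 rad/s and ζ = 6/(2·√60) ≈ 0.3873.
ζωₙ = 6/2 = 3, so ω_d = ωₙ√(1−ζ²) = √(ωₙ² − (ζωₙ)²) = √(60 − 3²) = √51 ≈ 7.141 rad/s.
t_p = π/ω_d = π/7.141 ≈ 0.4399 s.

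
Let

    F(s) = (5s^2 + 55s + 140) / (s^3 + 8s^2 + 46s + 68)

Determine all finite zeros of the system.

Set the numerator to zero: 5s^2 + 55s + 140 = 0, i.e. 5·(s^2 + 11s + 28) = 0.
Factoring: (s + 4)(s + 7) = 0.

s = -4, -7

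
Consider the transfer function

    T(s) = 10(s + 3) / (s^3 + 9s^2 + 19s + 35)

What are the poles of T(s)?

The poles are the roots of the denominator s^3 + 9s^2 + 19s + 35 = 0.
Trying s = -7: the polynomial evaluates to 0, so (s + 7) is a factor.
Dividing out leaves s^2 + 2s + 5 = 0.
The quadratic formula then gives s = -1 ± 2j.

s = -1 + 2j, -1 - 2j, -7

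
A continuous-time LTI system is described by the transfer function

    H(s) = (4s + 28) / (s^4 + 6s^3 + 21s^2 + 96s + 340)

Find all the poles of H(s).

s = 1 + 4j, 1 - 4j, -4 + 2j, -4 - 2j

The poles are the roots of the denominator s^4 + 6s^3 + 21s^2 + 96s + 340 = 0.
No real roots exist; factor into two real quadratics: (s^2 - 2s + 17)(s^2 + 8s + 20) = 0.
Each quadratic gives a conjugate pair via the quadratic formula.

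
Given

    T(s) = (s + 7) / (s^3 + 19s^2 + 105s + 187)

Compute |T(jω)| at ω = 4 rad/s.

|T(j4)| ≈ 0.02151

Substitute s = j4: numerator = 7 + j4, denominator = -117 + j356.
|T(j4)| = |7 + j4| / |-117 + j356| = 8.0623 / 374.73 ≈ 0.02151.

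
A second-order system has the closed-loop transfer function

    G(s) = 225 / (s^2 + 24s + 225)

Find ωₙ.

Compare the denominator to the standard form s^2 + 2ζωₙs + ωₙ².
ωₙ² = 225, so ωₙ = 15 rad/s.

ωₙ = 15 rad/s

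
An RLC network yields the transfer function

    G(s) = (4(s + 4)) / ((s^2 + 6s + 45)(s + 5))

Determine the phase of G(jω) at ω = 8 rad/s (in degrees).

At s = j8: numerator = 16 + j32, denominator = -479 + j88.
∠G = ∠num − ∠den = 63.435° − (169.59°) = -106.2°.

∠G(j8) ≈ -106.2°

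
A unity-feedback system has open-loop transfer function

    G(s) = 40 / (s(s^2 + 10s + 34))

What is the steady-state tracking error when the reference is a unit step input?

G(s) has one pole at the origin.
This is a Type 1 system; for a step input the steady-state error is zero.

e_ss = 0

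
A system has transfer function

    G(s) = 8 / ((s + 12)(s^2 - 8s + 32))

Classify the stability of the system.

unstable

The poles can be read from the denominator factors: s = -12, 4 + 4j, 4 - 4j.
Since the pole(s) at s = 4 + 4j, 4 - 4j lie in the right half-plane, the system is unstable.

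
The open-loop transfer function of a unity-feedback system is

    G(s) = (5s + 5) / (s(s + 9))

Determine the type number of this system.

Type 1

The denominator has 1 factor of s at the origin (free integrator), so this is a Type 1 system.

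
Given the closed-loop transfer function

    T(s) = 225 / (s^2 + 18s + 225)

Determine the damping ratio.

ζ = 0.6

Compare the denominator to the standard form s^2 + 2ζωₙs + ωₙ².
ωₙ² = 225, so ωₙ = 15 rad/s.
2ζωₙ = 18, so ζ = 18/(2·15) = 0.6.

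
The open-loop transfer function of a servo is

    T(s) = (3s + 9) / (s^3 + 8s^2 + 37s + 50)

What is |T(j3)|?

Substitute s = j3: numerator = 9 + j9, denominator = -22 + j84.
|T(j3)| = |9 + j9| / |-22 + j84| = 12.728 / 86.833 ≈ 0.1466.

|T(j3)| ≈ 0.1466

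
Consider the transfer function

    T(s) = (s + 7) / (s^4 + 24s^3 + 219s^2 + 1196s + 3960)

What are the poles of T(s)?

s = -2 + 6j, -2 - 6j, -11, -9

The poles are the roots of the denominator s^4 + 24s^3 + 219s^2 + 1196s + 3960 = 0.
Trying s = -11: the polynomial evaluates to 0, so (s + 11) is a factor.
Dividing out leaves s^3 + 13s^2 + 76s + 360 = 0.
This factors further as (s^2 + 4s + 40)(s + 9) = 0.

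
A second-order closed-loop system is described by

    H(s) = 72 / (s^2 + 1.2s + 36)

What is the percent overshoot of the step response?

%OS ≈ 72.9%

Comparing s^2 + 1.2s + 36 to s^2 + 2ζωₙs + ωₙ²: ωₙ = 6 rad/s and ζ = 1.2/(2·6) = 0.1.
%OS = 100·exp(−πζ/√(1−ζ²)) = 100·exp(−π·0.1/√(1−0.1²)) ≈ 72.9%.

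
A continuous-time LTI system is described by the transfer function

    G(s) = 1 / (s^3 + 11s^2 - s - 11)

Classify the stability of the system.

The denominator s^3 + 11s^2 - s - 11 factors as (s - 1)(s + 11)(s + 1), giving poles at s = 1, -11, -1.
Since the pole(s) at s = 1 lie in the right half-plane, the system is unstable.

unstable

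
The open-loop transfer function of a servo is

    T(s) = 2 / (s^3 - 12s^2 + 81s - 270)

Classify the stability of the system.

The denominator s^3 - 12s^2 + 81s - 270 factors as (s^2 - 6s + 45)(s - 6), giving poles at s = 3 + 6j, 3 - 6j, 6.
Since the pole(s) at s = 3 ± 6j, 6 lie in the right half-plane, the system is unstable.

unstable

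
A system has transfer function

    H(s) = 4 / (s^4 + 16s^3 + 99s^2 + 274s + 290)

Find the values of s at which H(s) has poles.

s = -5 + 2j, -5 - 2j, -3 + j, -3 - j

The poles are the roots of the denominator s^4 + 16s^3 + 99s^2 + 274s + 290 = 0.
No real roots exist; factor into two real quadratics: (s^2 + 10s + 29)(s^2 + 6s + 10) = 0.
Each quadratic gives a conjugate pair via the quadratic formula.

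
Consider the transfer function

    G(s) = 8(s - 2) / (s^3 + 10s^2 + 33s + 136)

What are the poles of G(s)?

The poles are the roots of the denominator s^3 + 10s^2 + 33s + 136 = 0.
Trying s = -8: the polynomial evaluates to 0, so (s + 8) is a factor.
Dividing out leaves s^2 + 2s + 17 = 0.
The quadratic formula then gives s = -1 ± 4j.

s = -1 ± 4j, -8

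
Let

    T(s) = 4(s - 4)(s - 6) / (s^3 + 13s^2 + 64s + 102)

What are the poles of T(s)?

s = -3, -5 + 3j, -5 - 3j

The poles are the roots of the denominator s^3 + 13s^2 + 64s + 102 = 0.
Trying s = -3: the polynomial evaluates to 0, so (s + 3) is a factor.
Dividing out leaves s^2 + 10s + 34 = 0.
The quadratic formula then gives s = -5 ± 3j.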